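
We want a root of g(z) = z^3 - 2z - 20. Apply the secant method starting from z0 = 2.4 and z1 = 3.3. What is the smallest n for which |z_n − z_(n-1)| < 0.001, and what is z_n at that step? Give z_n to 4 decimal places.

n = 5, z_n = 2.9594

g(2.4) = -10.976000, g(3.3) = 9.337000
z2 = 3.300000 − 9.337000·(0.900000)/(20.313000) = 2.886309;  |Δ| = 0.413691
g(2.886309) = -1.727408
z3 = 2.886309 − (-1.727408)·(-0.413691)/(-11.064408) = 2.950896;  |Δ| = 0.064587
g(2.950896) = -0.206021
z4 = 2.950896 − (-0.206021)·(0.064587)/(1.521387) = 2.959642;  |Δ| = 0.008746
g(2.959642) = 0.005642
z5 = 2.959642 − 0.005642·(0.008746)/(0.211663) = 2.959409;  |Δ| = 0.000233
|z5 − z4| = 0.000233 < 0.001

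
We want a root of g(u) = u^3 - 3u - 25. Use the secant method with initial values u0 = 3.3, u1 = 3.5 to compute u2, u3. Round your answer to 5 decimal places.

g(3.3) = 1.0370000, g(3.5) = 7.3750000
u2 = 3.5000000 − 7.3750000·(3.5000000 − 3.3000000) / (7.3750000 − 1.0370000) = 3.5000000 − (1.4750000)/(6.3380000) = 3.2672767
g(3.2672767) = 0.0766670
u3 = 3.2672767 − 0.0766670·(3.2672767 − 3.5000000) / (0.0766670 − 7.3750000) = 3.2672767 − (-0.0178422)/(-7.2983330) = 3.2648320

3.26728, 3.26483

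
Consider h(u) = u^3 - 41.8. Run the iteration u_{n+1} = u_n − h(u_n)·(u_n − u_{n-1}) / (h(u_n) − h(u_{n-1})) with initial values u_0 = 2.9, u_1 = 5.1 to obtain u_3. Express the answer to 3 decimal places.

3.392

h(2.9) = -17.41100, h(5.1) = 90.85100
u_2 = 5.10000 − 90.85100·(5.10000 − 2.90000) / (90.85100 − (-17.41100)) = 5.10000 − (199.87220)/(108.26200) = 3.25381
h(3.25381) = -7.35100
u_3 = 3.25381 − (-7.35100)·(3.25381 − 5.10000) / (-7.35100 − 90.85100) = 3.25381 − (13.57134)/(-98.20200) = 3.39201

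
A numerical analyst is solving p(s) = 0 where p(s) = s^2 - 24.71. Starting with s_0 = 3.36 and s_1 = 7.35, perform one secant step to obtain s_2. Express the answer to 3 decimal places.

p(3.36) = -13.42040, p(7.35) = 29.31250
s_2 = 7.35000 − 29.31250·(7.35000 − 3.36000) / (29.31250 − (-13.42040)) = 7.35000 − (116.95687)/(42.73290) = 4.61307

4.613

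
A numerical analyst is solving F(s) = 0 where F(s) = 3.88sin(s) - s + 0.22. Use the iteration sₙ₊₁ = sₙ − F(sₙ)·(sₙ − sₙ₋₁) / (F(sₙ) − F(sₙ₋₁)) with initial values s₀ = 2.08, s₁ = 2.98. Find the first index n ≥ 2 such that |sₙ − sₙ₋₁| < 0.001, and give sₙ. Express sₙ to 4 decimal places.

n = 5, sₙ = 2.5102

F(2.08) = 1.527756, F(2.98) = -2.135746
s₂ = 2.980000 − (-2.135746)·(0.900000)/(-3.663502) = 2.455319;  |Δ| = 0.524681
F(2.455319) = 0.223279
s₃ = 2.455319 − 0.223279·(-0.524681)/(2.359024) = 2.504979;  |Δ| = 0.049660
F(2.504979) = 0.021587
s₄ = 2.504979 − 0.021587·(0.049660)/(-0.201692) = 2.510294;  |Δ| = 0.005315
F(2.510294) = -0.000344
s₅ = 2.510294 − (-0.000344)·(0.005315)/(-0.021931) = 2.510211;  |Δ| = 0.000083
|s₅ − s₄| = 0.000083 < 0.001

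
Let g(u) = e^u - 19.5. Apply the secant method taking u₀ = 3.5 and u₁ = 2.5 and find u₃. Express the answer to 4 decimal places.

g(3.5) = 13.615452, g(2.5) = -7.317506
u₂ = 2.500000 − (-7.317506)·(2.500000 − 3.500000) / (-7.317506 − 13.615452) = 2.500000 − (7.317506)/(-20.932958) = 2.849569
g(2.849569) = -2.219673
u₃ = 2.849569 − (-2.219673)·(2.849569 − 2.500000) / (-2.219673 − (-7.317506)) = 2.849569 − (-0.775928)/(5.097833) = 3.001776

3.0018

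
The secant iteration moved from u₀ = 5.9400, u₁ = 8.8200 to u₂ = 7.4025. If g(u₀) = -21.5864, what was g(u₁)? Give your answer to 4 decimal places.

The secant line through (5.9400, -21.5864) and (8.8200, g(u₁)) crosses zero at u₂ = 7.4025.
So (5.9400, -21.5864), (8.8200, g(u₁)), (7.4025, 0) are collinear:
g(u₁) = -21.5864 · (8.8200 − 7.4025) / (5.9400 − 7.4025) = -21.5864 · (1.417500)/(-1.462500) = 20.922203

20.9222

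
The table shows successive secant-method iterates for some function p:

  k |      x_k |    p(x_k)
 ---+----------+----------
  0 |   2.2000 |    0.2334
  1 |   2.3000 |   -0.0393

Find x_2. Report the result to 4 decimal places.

2.2856

x_2 = 2.3000 − (-0.0393)·(2.3000 − 2.2000) / (-0.0393 − 0.2334)
   = 2.3000 − (-0.003930)/(-0.272700) = 2.285589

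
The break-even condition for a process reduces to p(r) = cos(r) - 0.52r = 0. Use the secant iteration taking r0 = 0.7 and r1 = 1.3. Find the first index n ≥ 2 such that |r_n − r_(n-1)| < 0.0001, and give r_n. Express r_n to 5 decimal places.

p(0.7) = 0.4008422, p(1.3) = -0.4085012
r2 = 1.3000000 − (-0.4085012)·(0.6000000)/(-0.8093434) = 0.9971610;  |Δ| = 0.3028390
p(0.9971610) = 0.0241653
r3 = 0.9971610 − 0.0241653·(-0.3028390)/(0.4326665) = 1.0140752;  |Δ| = 0.0169142
p(1.0140752) = 0.0010862
r4 = 1.0140752 − 0.0010862·(0.0169142)/(-0.0230791) = 1.0148713;  |Δ| = 0.0007961
p(1.0148713) = -0.0000038
r5 = 1.0148713 − (-0.0000038)·(0.0007961)/(-0.0010900) = 1.0148685;  |Δ| = 0.0000027
|r5 − r4| = 0.0000027 < 0.0001

n = 5, r_n = 1.01487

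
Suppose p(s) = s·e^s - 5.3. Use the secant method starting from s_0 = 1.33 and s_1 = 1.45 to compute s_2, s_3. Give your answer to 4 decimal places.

p(1.33) = -0.271212, p(1.45) = 0.881516
s_2 = 1.450000 − 0.881516·(1.450000 − 1.330000) / (0.881516 − (-0.271212)) = 1.450000 − (0.105782)/(1.152728) = 1.358233
p(1.358233) = -0.017400
s_3 = 1.358233 − (-0.017400)·(1.358233 − 1.450000) / (-0.017400 − 0.881516) = 1.358233 − (0.001597)/(-0.898916) = 1.360010

1.3582, 1.3600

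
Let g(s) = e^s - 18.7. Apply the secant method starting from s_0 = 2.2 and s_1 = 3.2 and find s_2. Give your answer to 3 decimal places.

2.824

g(2.2) = -9.67499, g(3.2) = 5.83253
s_2 = 3.20000 − 5.83253·(3.20000 − 2.20000) / (5.83253 − (-9.67499)) = 3.20000 − (5.83253)/(15.50752) = 2.82389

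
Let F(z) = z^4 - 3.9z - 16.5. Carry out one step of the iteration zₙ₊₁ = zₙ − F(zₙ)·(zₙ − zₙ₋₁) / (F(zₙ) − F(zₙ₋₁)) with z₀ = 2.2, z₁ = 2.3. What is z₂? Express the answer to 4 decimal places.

F(2.2) = -1.654400, F(2.3) = 2.514100
z₂ = 2.300000 − 2.514100·(2.300000 − 2.200000) / (2.514100 − (-1.654400)) = 2.300000 − (0.251410)/(4.168500) = 2.239688

2.2397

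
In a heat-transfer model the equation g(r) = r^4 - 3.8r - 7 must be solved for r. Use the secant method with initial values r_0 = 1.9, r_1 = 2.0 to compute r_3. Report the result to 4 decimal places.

1.9480

g(1.9) = -1.187900, g(2.0) = 1.400000
r_2 = 2.000000 − 1.400000·(2.000000 − 1.900000) / (1.400000 − (-1.187900)) = 2.000000 − (0.140000)/(2.587900) = 1.945902
g(1.945902) = -0.056581
r_3 = 1.945902 − (-0.056581)·(1.945902 − 2.000000) / (-0.056581 − 1.400000) = 1.945902 − (0.003061)/(-1.456581) = 1.948004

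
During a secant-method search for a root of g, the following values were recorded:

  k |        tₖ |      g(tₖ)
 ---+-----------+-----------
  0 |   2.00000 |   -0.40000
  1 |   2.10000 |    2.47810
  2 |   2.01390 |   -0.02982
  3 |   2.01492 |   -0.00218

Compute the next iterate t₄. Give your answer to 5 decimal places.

t₄ = 2.01492 − (-0.00218)·(2.01492 − 2.01390) / (-0.00218 − (-0.02982))
   = 2.01492 − (-0.0000022)/(0.0276400) = 2.0150004

2.01500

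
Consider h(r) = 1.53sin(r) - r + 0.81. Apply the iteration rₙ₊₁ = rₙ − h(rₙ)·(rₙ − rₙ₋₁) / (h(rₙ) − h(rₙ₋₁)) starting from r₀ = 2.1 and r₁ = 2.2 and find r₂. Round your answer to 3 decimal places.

2.117

h(2.1) = 0.03071, h(2.2) = -0.15300
r₂ = 2.20000 − (-0.15300)·(2.20000 − 2.10000) / (-0.15300 − 0.03071) = 2.20000 − (-0.01530)/(-0.18371) = 2.11672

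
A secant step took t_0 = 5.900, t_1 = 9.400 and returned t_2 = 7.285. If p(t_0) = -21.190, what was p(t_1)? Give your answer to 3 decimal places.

32.359

The secant line through (5.900, -21.190) and (9.400, p(t_1)) crosses zero at t_2 = 7.285.
So (5.900, -21.190), (9.400, p(t_1)), (7.285, 0) are collinear:
p(t_1) = -21.190 · (9.400 − 7.285) / (5.900 − 7.285) = -21.190 · (2.11500)/(-1.38500) = 32.35874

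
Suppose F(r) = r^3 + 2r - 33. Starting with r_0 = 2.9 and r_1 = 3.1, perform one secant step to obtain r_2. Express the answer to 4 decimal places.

2.9969

F(2.9) = -2.811000, F(3.1) = 2.991000
r_2 = 3.100000 − 2.991000·(3.100000 − 2.900000) / (2.991000 − (-2.811000)) = 3.100000 − (0.598200)/(5.802000) = 2.996898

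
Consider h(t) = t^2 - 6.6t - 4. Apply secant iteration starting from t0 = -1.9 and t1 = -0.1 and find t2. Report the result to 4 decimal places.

-0.4872

h(-1.9) = 12.150000, h(-0.1) = -3.330000
t2 = -0.100000 − (-3.330000)·(-0.100000 − (-1.900000)) / (-3.330000 − 12.150000) = -0.100000 − (-5.994000)/(-15.480000) = -0.487209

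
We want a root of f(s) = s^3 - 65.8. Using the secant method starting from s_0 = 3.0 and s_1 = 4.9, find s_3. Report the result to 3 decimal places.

f(3.0) = -38.80000, f(4.9) = 51.84900
s_2 = 4.90000 − 51.84900·(4.90000 − 3.00000) / (51.84900 − (-38.80000)) = 4.90000 − (98.51310)/(90.64900) = 3.81325
f(3.81325) = -10.35215
s_3 = 3.81325 − (-10.35215)·(3.81325 − 4.90000) / (-10.35215 − 51.84900) = 3.81325 − (11.25023)/(-62.20115) = 3.99412

3.994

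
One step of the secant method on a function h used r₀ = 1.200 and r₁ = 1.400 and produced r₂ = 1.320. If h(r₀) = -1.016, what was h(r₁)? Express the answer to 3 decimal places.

The secant line through (1.200, -1.016) and (1.400, h(r₁)) crosses zero at r₂ = 1.320.
So (1.200, -1.016), (1.400, h(r₁)), (1.320, 0) are collinear:
h(r₁) = -1.016 · (1.400 − 1.320) / (1.200 − 1.320) = -1.016 · (0.08000)/(-0.12000) = 0.67733

0.677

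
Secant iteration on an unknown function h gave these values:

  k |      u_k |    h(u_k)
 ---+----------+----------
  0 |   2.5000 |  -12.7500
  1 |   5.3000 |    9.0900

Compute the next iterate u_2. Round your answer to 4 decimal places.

4.1346

u_2 = 5.3000 − 9.0900·(5.3000 − 2.5000) / (9.0900 − (-12.7500))
   = 5.3000 − (25.452000)/(21.840000) = 4.134615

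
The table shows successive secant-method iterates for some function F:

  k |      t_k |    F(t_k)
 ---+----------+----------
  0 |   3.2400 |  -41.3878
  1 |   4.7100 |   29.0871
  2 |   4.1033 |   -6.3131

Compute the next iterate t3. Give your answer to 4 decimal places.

4.2115

t3 = 4.1033 − (-6.3131)·(4.1033 − 4.7100) / (-6.3131 − 29.0871)
   = 4.1033 − (3.830158)/(-35.400200) = 4.211496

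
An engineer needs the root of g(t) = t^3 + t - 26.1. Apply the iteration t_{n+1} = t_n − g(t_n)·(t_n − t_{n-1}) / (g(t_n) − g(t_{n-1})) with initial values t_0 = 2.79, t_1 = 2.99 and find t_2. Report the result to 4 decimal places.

2.8511

g(2.79) = -1.592361, g(2.99) = 3.620899
t_2 = 2.990000 − 3.620899·(2.990000 − 2.790000) / (3.620899 − (-1.592361)) = 2.990000 − (0.724180)/(5.213260) = 2.851089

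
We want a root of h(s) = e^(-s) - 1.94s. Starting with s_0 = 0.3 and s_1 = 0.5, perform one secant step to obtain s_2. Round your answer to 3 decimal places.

0.361

h(0.3) = 0.15882, h(0.5) = -0.36347
s_2 = 0.50000 − (-0.36347)·(0.50000 − 0.30000) / (-0.36347 − 0.15882) = 0.50000 − (-0.07269)/(-0.52229) = 0.36082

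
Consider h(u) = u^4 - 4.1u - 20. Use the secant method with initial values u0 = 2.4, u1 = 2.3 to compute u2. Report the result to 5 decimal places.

2.33023

h(2.4) = 3.3376000, h(2.3) = -1.4459000
u2 = 2.3000000 − (-1.4459000)·(2.3000000 − 2.4000000) / (-1.4459000 − 3.3376000) = 2.3000000 − (0.1445900)/(-4.7835000) = 2.3302268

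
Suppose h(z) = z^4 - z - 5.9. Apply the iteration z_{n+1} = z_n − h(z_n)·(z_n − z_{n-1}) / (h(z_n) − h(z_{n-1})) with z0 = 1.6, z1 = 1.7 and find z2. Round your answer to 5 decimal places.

1.65572

h(1.6) = -0.9464000, h(1.7) = 0.7521000
z2 = 1.7000000 − 0.7521000·(1.7000000 − 1.6000000) / (0.7521000 − (-0.9464000)) = 1.7000000 − (0.0752100)/(1.6985000) = 1.6557198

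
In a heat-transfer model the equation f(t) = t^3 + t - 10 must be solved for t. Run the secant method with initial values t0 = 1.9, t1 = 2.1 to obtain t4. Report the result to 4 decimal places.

2.0000

f(1.9) = -1.241000, f(2.1) = 1.361000
t2 = 2.100000 − 1.361000·(2.100000 − 1.900000) / (1.361000 − (-1.241000)) = 2.100000 − (0.272200)/(2.602000) = 1.995388
f(1.995388) = -0.059826
t3 = 1.995388 − (-0.059826)·(1.995388 − 2.100000) / (-0.059826 − 1.361000) = 1.995388 − (0.006259)/(-1.420826) = 1.999793
f(1.999793) = -0.002690
t4 = 1.999793 − (-0.002690)·(1.999793 − 1.995388) / (-0.002690 − (-0.059826)) = 1.999793 − (-0.000012)/(0.057136) = 2.000000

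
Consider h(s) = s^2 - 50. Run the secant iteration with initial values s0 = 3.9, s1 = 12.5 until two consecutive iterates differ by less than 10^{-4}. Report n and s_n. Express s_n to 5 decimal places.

n = 7, s_n = 7.07107

h(3.9) = -34.7900000, h(12.5) = 106.2500000
s2 = 12.5000000 − 106.2500000·(8.6000000)/(141.0400000) = 6.0213415;  |Δ| = 6.4786585
h(6.0213415) = -13.7434470
s3 = 6.0213415 − (-13.7434470)·(-6.4786585)/(-119.9934470) = 6.7633745;  |Δ| = 0.7420330
h(6.7633745) = -4.2567656
s4 = 6.7633745 − (-4.2567656)·(0.7420330)/(9.4866814) = 7.0963319;  |Δ| = 0.3329574
h(7.0963319) = 0.3579260
s5 = 7.0963319 − 0.3579260·(0.3329574)/(4.6146916) = 7.0705069;  |Δ| = 0.0258249
h(7.0705069) = -0.0079317
s6 = 7.0705069 − (-0.0079317)·(-0.0258249)/(-0.3658577) = 7.0710668;  |Δ| = 0.0005599
h(7.0710668) = -0.0000141
s7 = 7.0710668 − (-0.0000141)·(0.0005599)/(0.0079175) = 7.0710678;  |Δ| = 0.0000010
|s7 − s6| = 0.0000010 < 10^{-4}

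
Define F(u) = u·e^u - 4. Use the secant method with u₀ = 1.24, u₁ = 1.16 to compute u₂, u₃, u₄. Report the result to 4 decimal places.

F(1.24) = 0.284961, F(1.16) = -0.299677
u₂ = 1.160000 − (-0.299677)·(1.160000 − 1.240000) / (-0.299677 − 0.284961) = 1.160000 − (0.023974)/(-0.584638) = 1.201007
F(1.201007) = -0.008500
u₃ = 1.201007 − (-0.008500)·(1.201007 − 1.160000) / (-0.008500 − (-0.299677)) = 1.201007 − (-0.000349)/(0.291178) = 1.202204
F(1.202204) = 0.000264
u₄ = 1.202204 − 0.000264·(1.202204 − 1.201007) / (0.000264 − (-0.008500)) = 1.202204 − (0.000000)/(0.008764) = 1.202168

1.2010, 1.2022, 1.2022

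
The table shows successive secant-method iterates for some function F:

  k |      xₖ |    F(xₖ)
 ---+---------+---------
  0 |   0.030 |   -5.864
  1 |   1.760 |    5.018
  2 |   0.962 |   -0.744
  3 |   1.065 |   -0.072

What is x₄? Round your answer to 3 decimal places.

x₄ = 1.065 − (-0.072)·(1.065 − 0.962) / (-0.072 − (-0.744))
   = 1.065 − (-0.00742)/(0.67200) = 1.07604

1.076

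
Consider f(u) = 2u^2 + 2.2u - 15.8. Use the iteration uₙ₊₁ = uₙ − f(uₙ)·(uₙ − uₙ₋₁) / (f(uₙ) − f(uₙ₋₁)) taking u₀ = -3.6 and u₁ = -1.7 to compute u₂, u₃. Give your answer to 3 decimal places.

f(-3.6) = 2.20000, f(-1.7) = -13.76000
u₂ = -1.70000 − (-13.76000)·(-1.70000 − (-3.60000)) / (-13.76000 − 2.20000) = -1.70000 − (-26.14400)/(-15.96000) = -3.33810
f(-3.33810) = -0.85805
u₃ = -3.33810 − (-0.85805)·(-3.33810 − (-1.70000)) / (-0.85805 − (-13.76000)) = -3.33810 − (1.40557)/(12.90195) = -3.44704

-3.338, -3.447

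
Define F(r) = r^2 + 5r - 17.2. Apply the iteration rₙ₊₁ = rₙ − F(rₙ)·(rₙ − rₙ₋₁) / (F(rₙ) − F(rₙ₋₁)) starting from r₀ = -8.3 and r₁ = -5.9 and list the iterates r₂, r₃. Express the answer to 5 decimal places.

F(-8.3) = 10.1900000, F(-5.9) = -11.8900000
r₂ = -5.9000000 − (-11.8900000)·(-5.9000000 − (-8.3000000)) / (-11.8900000 − 10.1900000) = -5.9000000 − (-28.5360000)/(-22.0800000) = -7.1923913
F(-7.1923913) = -1.4314638
r₃ = -7.1923913 − (-1.4314638)·(-7.1923913 − (-5.9000000)) / (-1.4314638 − (-11.8900000)) = -7.1923913 − (1.8500114)/(10.4585362) = -7.3692814

-7.19239, -7.36928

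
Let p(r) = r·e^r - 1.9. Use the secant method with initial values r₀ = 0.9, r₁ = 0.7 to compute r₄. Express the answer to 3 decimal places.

p(0.9) = 0.31364, p(0.7) = -0.49037
r₂ = 0.70000 − (-0.49037)·(0.70000 − 0.90000) / (-0.49037 − 0.31364) = 0.70000 − (0.09807)/(-0.80402) = 0.82198
p(0.82198) = -0.02999
r₃ = 0.82198 − (-0.02999)·(0.82198 − 0.70000) / (-0.02999 − (-0.49037)) = 0.82198 − (-0.00366)/(0.46038) = 0.82993
p(0.82993) = 0.00315
r₄ = 0.82993 − 0.00315·(0.82993 − 0.82198) / (0.00315 − (-0.02999)) = 0.82993 − (0.00003)/(0.03314) = 0.82917

0.829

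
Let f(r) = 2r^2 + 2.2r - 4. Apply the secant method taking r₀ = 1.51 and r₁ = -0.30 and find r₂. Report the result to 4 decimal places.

0.6697

f(1.51) = 3.882200, f(-0.30) = -4.480000
r₂ = -0.300000 − (-4.480000)·(-0.300000 − 1.510000) / (-4.480000 − 3.882200) = -0.300000 − (8.108800)/(-8.362200) = 0.669697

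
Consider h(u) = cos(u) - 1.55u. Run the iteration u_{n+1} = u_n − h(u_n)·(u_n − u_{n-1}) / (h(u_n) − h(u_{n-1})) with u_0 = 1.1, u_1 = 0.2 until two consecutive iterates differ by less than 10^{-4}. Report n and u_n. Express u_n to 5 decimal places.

h(1.1) = -1.2514039, h(0.2) = 0.6700666
u_2 = 0.2000000 − 0.6700666·(-0.9000000)/(1.9214705) = 0.5138533;  |Δ| = 0.3138533
h(0.5138533) = 0.0743842
u_3 = 0.5138533 − 0.0743842·(0.3138533)/(-0.5956823) = 0.5530449;  |Δ| = 0.0391916
h(0.5530449) = -0.0062906
u_4 = 0.5530449 − (-0.0062906)·(0.0391916)/(-0.0806749) = 0.5499890;  |Δ| = 0.0030560
h(0.5499890) = 0.0000474
u_5 = 0.5499890 − 0.0000474·(-0.0030560)/(0.0063380) = 0.5500118;  |Δ| = 0.0000228
|u_5 − u_4| = 0.0000228 < 10^{-4}

n = 5, u_n = 0.55001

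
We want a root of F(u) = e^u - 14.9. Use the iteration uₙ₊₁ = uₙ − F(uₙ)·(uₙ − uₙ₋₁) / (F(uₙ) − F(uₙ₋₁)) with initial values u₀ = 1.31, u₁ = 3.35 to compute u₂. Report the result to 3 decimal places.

F(1.31) = -11.19383, F(3.35) = 13.60273
u₂ = 3.35000 − 13.60273·(3.35000 − 1.31000) / (13.60273 − (-11.19383)) = 3.35000 − (27.74958)/(24.79656) = 2.23091

2.231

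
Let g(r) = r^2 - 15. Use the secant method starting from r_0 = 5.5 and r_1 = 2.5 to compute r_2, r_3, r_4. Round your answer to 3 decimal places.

g(5.5) = 15.25000, g(2.5) = -8.75000
r_2 = 2.50000 − (-8.75000)·(2.50000 − 5.50000) / (-8.75000 − 15.25000) = 2.50000 − (26.25000)/(-24.00000) = 3.59375
g(3.59375) = -2.08496
r_3 = 3.59375 − (-2.08496)·(3.59375 − 2.50000) / (-2.08496 − (-8.75000)) = 3.59375 − (-2.28043)/(6.66504) = 3.93590
g(3.93590) = 0.49129
r_4 = 3.93590 − 0.49129·(3.93590 − 3.59375) / (0.49129 − (-2.08496)) = 3.93590 − (0.16809)/(2.57625) = 3.87065

3.594, 3.936, 3.871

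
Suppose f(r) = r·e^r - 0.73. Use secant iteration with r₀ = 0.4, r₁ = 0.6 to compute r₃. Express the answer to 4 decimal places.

0.4598

f(0.4) = -0.133270, f(0.6) = 0.363271
r₂ = 0.600000 − 0.363271·(0.600000 − 0.400000) / (0.363271 − (-0.133270)) = 0.600000 − (0.072654)/(0.496541) = 0.453679
f(0.453679) = -0.015866
r₃ = 0.453679 − (-0.015866)·(0.453679 − 0.600000) / (-0.015866 − 0.363271) = 0.453679 − (0.002322)/(-0.379138) = 0.459803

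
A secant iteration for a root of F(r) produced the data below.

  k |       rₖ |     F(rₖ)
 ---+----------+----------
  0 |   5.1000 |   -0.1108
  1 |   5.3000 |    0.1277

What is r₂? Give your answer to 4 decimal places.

r₂ = 5.3000 − 0.1277·(5.3000 − 5.1000) / (0.1277 − (-0.1108))
   = 5.3000 − (0.025540)/(0.238500) = 5.192914

5.1929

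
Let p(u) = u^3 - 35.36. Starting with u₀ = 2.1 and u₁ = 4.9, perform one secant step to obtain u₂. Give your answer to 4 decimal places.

2.7742

p(2.1) = -26.099000, p(4.9) = 82.289000
u₂ = 4.900000 − 82.289000·(4.900000 − 2.100000) / (82.289000 − (-26.099000)) = 4.900000 − (230.409200)/(108.388000) = 2.774219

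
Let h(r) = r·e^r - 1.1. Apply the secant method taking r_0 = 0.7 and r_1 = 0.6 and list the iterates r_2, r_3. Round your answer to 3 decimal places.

0.602, 0.602

h(0.7) = 0.30963, h(0.6) = -0.00673
r_2 = 0.60000 − (-0.00673)·(0.60000 − 0.70000) / (-0.00673 − 0.30963) = 0.60000 − (0.00067)/(-0.31636) = 0.60213
h(0.60213) = -0.00052
r_3 = 0.60213 − (-0.00052)·(0.60213 − 0.60000) / (-0.00052 − (-0.00673)) = 0.60213 − (0.00000)/(0.00621) = 0.60230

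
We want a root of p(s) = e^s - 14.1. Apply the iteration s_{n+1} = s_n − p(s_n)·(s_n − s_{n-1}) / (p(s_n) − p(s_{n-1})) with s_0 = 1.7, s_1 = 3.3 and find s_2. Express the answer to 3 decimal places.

p(1.7) = -8.62605, p(3.3) = 13.01264
s_2 = 3.30000 − 13.01264·(3.30000 − 1.70000) / (13.01264 − (-8.62605)) = 3.30000 − (20.82022)/(21.63869) = 2.33782

2.338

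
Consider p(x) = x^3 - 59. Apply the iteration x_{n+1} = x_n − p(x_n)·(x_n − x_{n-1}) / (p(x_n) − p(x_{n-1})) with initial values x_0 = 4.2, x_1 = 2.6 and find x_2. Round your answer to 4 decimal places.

3.7728

p(4.2) = 15.088000, p(2.6) = -41.424000
x_2 = 2.600000 − (-41.424000)·(2.600000 − 4.200000) / (-41.424000 − 15.088000) = 2.600000 − (66.278400)/(-56.512000) = 3.772820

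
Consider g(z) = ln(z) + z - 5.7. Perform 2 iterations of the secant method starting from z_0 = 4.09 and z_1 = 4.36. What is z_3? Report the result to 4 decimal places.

g(4.09) = -0.201455, g(4.36) = 0.132472
z_2 = 4.360000 − 0.132472·(4.360000 − 4.090000) / (0.132472 − (-0.201455)) = 4.360000 − (0.035767)/(0.333927) = 4.252888
g(4.252888) = 0.000487
z_3 = 4.252888 − 0.000487·(4.252888 − 4.360000) / (0.000487 − 0.132472) = 4.252888 − (-0.000052)/(-0.131985) = 4.252493

4.2525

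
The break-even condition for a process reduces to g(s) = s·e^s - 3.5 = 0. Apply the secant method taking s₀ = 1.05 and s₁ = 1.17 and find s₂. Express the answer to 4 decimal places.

1.1279

g(1.05) = -0.499466, g(1.17) = 0.269731
s₂ = 1.170000 − 0.269731·(1.170000 − 1.050000) / (0.269731 − (-0.499466)) = 1.170000 − (0.032368)/(0.769198) = 1.127920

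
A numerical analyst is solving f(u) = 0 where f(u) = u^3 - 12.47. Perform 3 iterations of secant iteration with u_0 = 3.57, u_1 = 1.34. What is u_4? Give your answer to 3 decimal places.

f(3.57) = 33.02929, f(1.34) = -10.06390
u_2 = 1.34000 − (-10.06390)·(1.34000 − 3.57000) / (-10.06390 − 33.02929) = 1.34000 − (22.44249)/(-43.09319) = 1.86079
f(1.86079) = -6.02694
u_3 = 1.86079 − (-6.02694)·(1.86079 − 1.34000) / (-6.02694 − (-10.06390)) = 1.86079 − (-3.13877)/(4.03695) = 2.63830
f(2.63830) = 5.89422
u_4 = 2.63830 − 5.89422·(2.63830 − 1.86079) / (5.89422 − (-6.02694)) = 2.63830 − (4.58281)/(11.92116) = 2.25387

2.254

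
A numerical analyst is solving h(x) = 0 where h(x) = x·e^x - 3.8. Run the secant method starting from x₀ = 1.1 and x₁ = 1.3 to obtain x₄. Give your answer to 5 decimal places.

h(1.1) = -0.4954174, h(1.3) = 0.9700857
x₂ = 1.3000000 − 0.9700857·(1.3000000 − 1.1000000) / (0.9700857 − (-0.4954174)) = 1.3000000 − (0.1940171)/(1.4655030) = 1.1676106
h(1.1676106) = -0.0469458
x₃ = 1.1676106 − (-0.0469458)·(1.1676106 − 1.3000000) / (-0.0469458 − 0.9700857) = 1.1676106 − (0.0062151)/(-1.0170315) = 1.1737216
h(1.1737216) = -0.0041773
x₄ = 1.1737216 − (-0.0041773)·(1.1737216 − 1.1676106) / (-0.0041773 − (-0.0469458)) = 1.1737216 − (-0.0000255)/(0.0427685) = 1.1743185

1.17432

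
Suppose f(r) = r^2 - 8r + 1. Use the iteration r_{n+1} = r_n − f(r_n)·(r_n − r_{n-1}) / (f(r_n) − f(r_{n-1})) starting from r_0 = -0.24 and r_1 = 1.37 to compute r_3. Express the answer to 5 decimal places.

f(-0.24) = 2.9776000, f(1.37) = -8.0831000
r_2 = 1.3700000 − (-8.0831000)·(1.3700000 − (-0.2400000)) / (-8.0831000 − 2.9776000) = 1.3700000 − (-13.0137910)/(-11.0607000) = 0.1934207
f(0.1934207) = -0.5099538
r_3 = 0.1934207 − (-0.5099538)·(0.1934207 − 1.3700000) / (-0.5099538 − (-8.0831000)) = 0.1934207 − (0.6000011)/(7.5731462) = 0.1141932

0.11419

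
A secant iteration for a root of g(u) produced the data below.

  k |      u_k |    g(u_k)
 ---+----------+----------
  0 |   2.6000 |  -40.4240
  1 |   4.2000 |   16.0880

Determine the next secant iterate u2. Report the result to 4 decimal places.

u2 = 4.2000 − 16.0880·(4.2000 − 2.6000) / (16.0880 − (-40.4240))
   = 4.2000 − (25.740800)/(56.512000) = 3.744507

3.7445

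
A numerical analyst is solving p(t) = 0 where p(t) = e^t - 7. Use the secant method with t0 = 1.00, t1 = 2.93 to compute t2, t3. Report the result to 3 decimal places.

1.516, 1.760

p(1.00) = -4.28172, p(2.93) = 11.72763
t2 = 2.93000 − 11.72763·(2.93000 − 1.00000) / (11.72763 − (-4.28172)) = 2.93000 − (22.63433)/(16.00935) = 1.51618
p(1.51618) = -2.44520
t3 = 1.51618 − (-2.44520)·(1.51618 − 2.93000) / (-2.44520 − 11.72763) = 1.51618 − (3.45708)/(-14.17283) = 1.76010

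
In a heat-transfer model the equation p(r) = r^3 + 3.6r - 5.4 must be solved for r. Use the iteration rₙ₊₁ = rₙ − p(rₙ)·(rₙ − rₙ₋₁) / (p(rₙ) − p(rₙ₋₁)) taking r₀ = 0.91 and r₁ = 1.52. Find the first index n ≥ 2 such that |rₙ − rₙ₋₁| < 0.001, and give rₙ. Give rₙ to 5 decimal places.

n = 5, rₙ = 1.11497

p(0.91) = -1.3704290, p(1.52) = 3.5838080
r₂ = 1.5200000 − 3.5838080·(0.6100000)/(4.9542370) = 1.0787367;  |Δ| = 0.4412633
p(1.0787367) = -0.2612511
r₃ = 1.0787367 − (-0.2612511)·(-0.4412633)/(-3.8450591) = 1.1087182;  |Δ| = 0.0299815
p(1.1087182) = -0.0457160
r₄ = 1.1087182 − (-0.0457160)·(0.0299815)/(0.2155351) = 1.1150774;  |Δ| = 0.0063592
p(1.1150774) = 0.0007632
r₅ = 1.1150774 − 0.0007632·(0.0063592)/(0.0464792) = 1.1149730;  |Δ| = 0.0001044
|r₅ − r₄| = 0.0001044 < 0.001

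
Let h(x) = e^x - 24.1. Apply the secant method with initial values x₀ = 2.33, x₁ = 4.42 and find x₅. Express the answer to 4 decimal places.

3.1749

h(2.33) = -13.822058, h(4.42) = 58.996285
x₂ = 4.420000 − 58.996285·(4.420000 − 2.330000) / (58.996285 − (-13.822058)) = 4.420000 − (123.302236)/(72.818344) = 2.726715
h(2.726715) = -8.817405
x₃ = 2.726715 − (-8.817405)·(2.726715 − 4.420000) / (-8.817405 − 58.996285) = 2.726715 − (14.930382)/(-67.813690) = 2.946882
h(2.946882) = -5.053520
x₄ = 2.946882 − (-5.053520)·(2.946882 − 2.726715) / (-5.053520 − (-8.817405)) = 2.946882 − (-1.112622)/(3.763884) = 3.242487
h(3.242487) = 1.497302
x₅ = 3.242487 − 1.497302·(3.242487 − 2.946882) / (1.497302 − (-5.053520)) = 3.242487 − (0.442609)/(6.550822) = 3.174921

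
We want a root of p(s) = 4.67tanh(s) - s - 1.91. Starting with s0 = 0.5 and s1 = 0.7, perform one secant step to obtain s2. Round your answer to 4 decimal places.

p(0.5) = -0.251913, p(0.7) = 0.212398
s2 = 0.700000 − 0.212398·(0.700000 − 0.500000) / (0.212398 − (-0.251913)) = 0.700000 − (0.042480)/(0.464310) = 0.608511

0.6085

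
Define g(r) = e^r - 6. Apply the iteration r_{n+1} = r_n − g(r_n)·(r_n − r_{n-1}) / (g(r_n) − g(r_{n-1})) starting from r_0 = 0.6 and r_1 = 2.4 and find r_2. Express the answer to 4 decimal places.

1.4173

g(0.6) = -4.177881, g(2.4) = 5.023176
r_2 = 2.400000 − 5.023176·(2.400000 − 0.600000) / (5.023176 − (-4.177881)) = 2.400000 − (9.041717)/(9.201058) = 1.417318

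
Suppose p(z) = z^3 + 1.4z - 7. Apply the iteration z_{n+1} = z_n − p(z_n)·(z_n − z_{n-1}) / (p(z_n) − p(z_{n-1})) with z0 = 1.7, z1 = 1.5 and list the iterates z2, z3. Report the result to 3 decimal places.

1.668, 1.671

p(1.7) = 0.29300, p(1.5) = -1.52500
z2 = 1.50000 − (-1.52500)·(1.50000 − 1.70000) / (-1.52500 − 0.29300) = 1.50000 − (0.30500)/(-1.81800) = 1.66777
p(1.66777) = -0.02632
z3 = 1.66777 − (-0.02632)·(1.66777 − 1.50000) / (-0.02632 − (-1.52500)) = 1.66777 − (-0.00442)/(1.49868) = 1.67071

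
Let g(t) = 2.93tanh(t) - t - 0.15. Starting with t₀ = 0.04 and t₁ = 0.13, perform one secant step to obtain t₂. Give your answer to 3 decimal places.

0.078

g(0.04) = -0.07286, g(0.13) = 0.09877
t₂ = 0.13000 − 0.09877·(0.13000 − 0.04000) / (0.09877 − (-0.07286)) = 0.13000 − (0.00889)/(0.17163) = 0.07821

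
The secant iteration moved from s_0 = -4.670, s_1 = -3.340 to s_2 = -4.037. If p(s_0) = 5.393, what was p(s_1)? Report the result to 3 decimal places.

-5.938

The secant line through (-4.670, 5.393) and (-3.340, p(s_1)) crosses zero at s_2 = -4.037.
So (-4.670, 5.393), (-3.340, p(s_1)), (-4.037, 0) are collinear:
p(s_1) = 5.393 · (-3.340 − (-4.037)) / (-4.670 − (-4.037)) = 5.393 · (0.69700)/(-0.63300) = -5.93826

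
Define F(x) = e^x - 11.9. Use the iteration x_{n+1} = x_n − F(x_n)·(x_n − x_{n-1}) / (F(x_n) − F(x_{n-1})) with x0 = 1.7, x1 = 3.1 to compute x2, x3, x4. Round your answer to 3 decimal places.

F(1.7) = -6.42605, F(3.1) = 10.29795
x2 = 3.10000 − 10.29795·(3.10000 − 1.70000) / (10.29795 − (-6.42605)) = 3.10000 − (14.41713)/(16.72400) = 2.23794
F(2.23794) = -2.52602
x3 = 2.23794 − (-2.52602)·(2.23794 − 3.10000) / (-2.52602 − 10.29795) = 2.23794 − (2.17759)/(-12.82397) = 2.40774
F(2.40774) = -0.79113
x4 = 2.40774 − (-0.79113)·(2.40774 − 2.23794) / (-0.79113 − (-2.52602)) = 2.40774 − (-0.13434)/(1.73489) = 2.48518

2.238, 2.408, 2.485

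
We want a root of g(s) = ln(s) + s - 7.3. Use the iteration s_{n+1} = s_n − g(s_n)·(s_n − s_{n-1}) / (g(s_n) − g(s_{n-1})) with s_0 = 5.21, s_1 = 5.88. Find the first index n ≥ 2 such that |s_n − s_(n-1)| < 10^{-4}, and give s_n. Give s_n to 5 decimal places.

n = 4, s_n = 5.58069

g(5.21) = -0.4394201, g(5.88) = 0.3515568
s_2 = 5.8800000 − 0.3515568·(0.6700000)/(0.7909769) = 5.5822125;  |Δ| = 0.2977875
g(5.5822125) = 0.0017977
s_3 = 5.5822125 − 0.0017977·(-0.2977875)/(-0.3497591) = 5.5806819;  |Δ| = 0.0015306
g(5.5806819) = -0.0000071
s_4 = 5.5806819 − (-0.0000071)·(-0.0015306)/(-0.0018048) = 5.5806879;  |Δ| = 0.0000060
|s_4 − s_3| = 0.0000060 < 10^{-4}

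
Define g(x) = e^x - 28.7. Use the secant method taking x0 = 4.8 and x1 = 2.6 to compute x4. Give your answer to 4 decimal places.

3.3089

g(4.8) = 92.810418, g(2.6) = -15.236262
x2 = 2.600000 − (-15.236262)·(2.600000 − 4.800000) / (-15.236262 − 92.810418) = 2.600000 − (33.519776)/(-108.046679) = 2.910234
g(2.910234) = -10.338902
x3 = 2.910234 − (-10.338902)·(2.910234 − 2.600000) / (-10.338902 − (-15.236262)) = 2.910234 − (-3.207481)/(4.897360) = 3.565175
g(3.565175) = 6.645638
x4 = 3.565175 − 6.645638·(3.565175 − 2.910234) / (6.645638 − (-10.338902)) = 3.565175 − (4.352499)/(16.984539) = 3.308913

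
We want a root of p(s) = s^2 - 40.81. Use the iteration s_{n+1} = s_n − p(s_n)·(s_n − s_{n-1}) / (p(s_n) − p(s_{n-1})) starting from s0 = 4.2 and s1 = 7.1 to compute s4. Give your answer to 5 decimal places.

p(4.2) = -23.1700000, p(7.1) = 9.6000000
s2 = 7.1000000 − 9.6000000·(7.1000000 − 4.2000000) / (9.6000000 − (-23.1700000)) = 7.1000000 − (27.8400000)/(32.7700000) = 6.2504425
p(6.2504425) = -1.7419688
s3 = 6.2504425 − (-1.7419688)·(6.2504425 − 7.1000000) / (-1.7419688 − 9.6000000) = 6.2504425 − (1.4799027)/(-11.3419688) = 6.3809227
p(6.3809227) = -0.0938254
s4 = 6.3809227 − (-0.0938254)·(6.3809227 − 6.2504425) / (-0.0938254 − (-1.7419688)) = 6.3809227 − (-0.0122424)/(1.6481435) = 6.3883507

6.38835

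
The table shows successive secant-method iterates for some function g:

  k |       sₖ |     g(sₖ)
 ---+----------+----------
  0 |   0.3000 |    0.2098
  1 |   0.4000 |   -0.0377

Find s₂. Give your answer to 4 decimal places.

0.3848

s₂ = 0.4000 − (-0.0377)·(0.4000 − 0.3000) / (-0.0377 − 0.2098)
   = 0.4000 − (-0.003770)/(-0.247500) = 0.384768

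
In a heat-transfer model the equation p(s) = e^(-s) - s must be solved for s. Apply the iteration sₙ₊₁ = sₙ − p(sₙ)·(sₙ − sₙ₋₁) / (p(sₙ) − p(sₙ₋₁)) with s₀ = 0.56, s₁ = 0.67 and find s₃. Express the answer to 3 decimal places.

p(0.56) = 0.01121, p(0.67) = -0.15829
s₂ = 0.67000 − (-0.15829)·(0.67000 − 0.56000) / (-0.15829 − 0.01121) = 0.67000 − (-0.01741)/(-0.16950) = 0.56727
p(0.56727) = -0.00021
s₃ = 0.56727 − (-0.00021)·(0.56727 − 0.67000) / (-0.00021 − (-0.15829)) = 0.56727 − (0.00002)/(0.15809) = 0.56714

0.567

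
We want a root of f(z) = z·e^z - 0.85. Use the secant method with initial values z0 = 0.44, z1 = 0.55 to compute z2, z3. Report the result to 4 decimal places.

f(0.44) = -0.166809, f(0.55) = 0.103289
z2 = 0.550000 − 0.103289·(0.550000 − 0.440000) / (0.103289 − (-0.166809)) = 0.550000 − (0.011362)/(0.270098) = 0.507934
f(0.507934) = -0.005886
z3 = 0.507934 − (-0.005886)·(0.507934 − 0.550000) / (-0.005886 − 0.103289) = 0.507934 − (0.000248)/(-0.109176) = 0.510203

0.5079, 0.5102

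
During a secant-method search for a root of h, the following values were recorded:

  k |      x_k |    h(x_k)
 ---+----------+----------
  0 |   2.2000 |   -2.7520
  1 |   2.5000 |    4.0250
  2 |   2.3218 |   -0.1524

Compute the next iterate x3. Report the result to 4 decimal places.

x3 = 2.3218 − (-0.1524)·(2.3218 − 2.5000) / (-0.1524 − 4.0250)
   = 2.3218 − (0.027158)/(-4.177400) = 2.328301

2.3283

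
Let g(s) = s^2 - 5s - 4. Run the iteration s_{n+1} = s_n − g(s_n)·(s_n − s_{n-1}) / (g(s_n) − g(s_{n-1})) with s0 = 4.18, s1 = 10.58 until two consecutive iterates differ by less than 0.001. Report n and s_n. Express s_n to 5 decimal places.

n = 7, s_n = 5.70156

g(4.18) = -7.4276000, g(10.58) = 55.0364000
s2 = 10.5800000 − 55.0364000·(6.4000000)/(62.4640000) = 4.9410246;  |Δ| = 5.6389754
g(4.9410246) = -4.2913990
s3 = 4.9410246 − (-4.2913990)·(-5.6389754)/(-59.3277990) = 5.3489125;  |Δ| = 0.4078879
g(5.3489125) = -2.1336974
s4 = 5.3489125 − (-2.1336974)·(0.4078879)/(2.1577015) = 5.7522628;  |Δ| = 0.4033502
g(5.7522628) = 0.3272131
s5 = 5.7522628 − 0.3272131·(0.4033502)/(2.4609106) = 5.6986316;  |Δ| = 0.0536312
g(5.6986316) = -0.0187558
s6 = 5.6986316 − (-0.0187558)·(-0.0536312)/(-0.3459690) = 5.7015391;  |Δ| = 0.0029075
g(5.7015391) = -0.0001475
s7 = 5.7015391 − (-0.0001475)·(0.0029075)/(0.0186084) = 5.7015621;  |Δ| = 0.0000230
|s7 − s6| = 0.0000230 < 0.001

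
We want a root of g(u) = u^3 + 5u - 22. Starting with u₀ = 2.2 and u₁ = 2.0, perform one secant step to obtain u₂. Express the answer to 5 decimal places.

g(2.2) = -0.3520000, g(2.0) = -4.0000000
u₂ = 2.0000000 − (-4.0000000)·(2.0000000 − 2.2000000) / (-4.0000000 − (-0.3520000)) = 2.0000000 − (0.8000000)/(-3.6480000) = 2.2192982

2.21930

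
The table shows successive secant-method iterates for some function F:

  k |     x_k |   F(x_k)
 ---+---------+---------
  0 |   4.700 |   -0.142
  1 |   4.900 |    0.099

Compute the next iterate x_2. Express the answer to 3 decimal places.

x_2 = 4.900 − 0.099·(4.900 − 4.700) / (0.099 − (-0.142))
   = 4.900 − (0.01980)/(0.24100) = 4.81784

4.818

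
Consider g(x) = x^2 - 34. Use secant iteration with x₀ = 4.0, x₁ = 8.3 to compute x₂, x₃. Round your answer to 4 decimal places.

5.4634, 5.7650

g(4.0) = -18.000000, g(8.3) = 34.890000
x₂ = 8.300000 − 34.890000·(8.300000 − 4.000000) / (34.890000 − (-18.000000)) = 8.300000 − (150.027000)/(52.890000) = 5.463415
g(5.463415) = -4.151101
x₃ = 5.463415 − (-4.151101)·(5.463415 − 8.300000) / (-4.151101 − 34.890000) = 5.463415 − (11.774951)/(-39.041101) = 5.765019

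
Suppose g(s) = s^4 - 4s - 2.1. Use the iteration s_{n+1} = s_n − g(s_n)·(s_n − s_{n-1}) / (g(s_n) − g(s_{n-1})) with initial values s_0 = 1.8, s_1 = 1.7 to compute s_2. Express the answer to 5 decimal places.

1.73139

g(1.8) = 1.1976000, g(1.7) = -0.5479000
s_2 = 1.7000000 − (-0.5479000)·(1.7000000 − 1.8000000) / (-0.5479000 − 1.1976000) = 1.7000000 − (0.0547900)/(-1.7455000) = 1.7313893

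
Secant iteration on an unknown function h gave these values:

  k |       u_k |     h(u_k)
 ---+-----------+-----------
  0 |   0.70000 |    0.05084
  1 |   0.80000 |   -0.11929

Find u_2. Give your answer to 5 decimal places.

0.72988

u_2 = 0.80000 − (-0.11929)·(0.80000 − 0.70000) / (-0.11929 − 0.05084)
   = 0.80000 − (-0.0119290)/(-0.1701300) = 0.7298830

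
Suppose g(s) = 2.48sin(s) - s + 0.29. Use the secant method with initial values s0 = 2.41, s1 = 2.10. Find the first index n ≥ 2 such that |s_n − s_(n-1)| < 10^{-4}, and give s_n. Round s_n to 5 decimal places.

n = 5, s_n = 2.23807

g(2.41) = -0.4632221, g(2.10) = 0.3307592
s2 = 2.1000000 − 0.3307592·(-0.3100000)/(0.7939814) = 2.2291408;  |Δ| = 0.1291408
g(2.2291408) = 0.0225546
s3 = 2.2291408 − 0.0225546·(0.1291408)/(-0.3082046) = 2.2385914;  |Δ| = 0.0094506
g(2.2385914) = -0.0013226
s4 = 2.2385914 − (-0.0013226)·(0.0094506)/(-0.0238772) = 2.2380679;  |Δ| = 0.0005235
g(2.2380679) = 0.0000046
s5 = 2.2380679 − 0.0000046·(-0.0005235)/(0.0013272) = 2.2380697;  |Δ| = 0.0000018
|s5 − s4| = 0.0000018 < 10^{-4}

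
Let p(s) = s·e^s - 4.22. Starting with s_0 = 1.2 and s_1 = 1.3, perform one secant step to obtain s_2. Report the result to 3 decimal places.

1.230

p(1.2) = -0.23586, p(1.3) = 0.55009
s_2 = 1.30000 − 0.55009·(1.30000 − 1.20000) / (0.55009 − (-0.23586)) = 1.30000 − (0.05501)/(0.78595) = 1.23001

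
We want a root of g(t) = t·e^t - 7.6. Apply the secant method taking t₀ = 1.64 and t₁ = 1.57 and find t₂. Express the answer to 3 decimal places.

1.574

g(1.64) = 0.85448, g(1.57) = -0.05356
t₂ = 1.57000 − (-0.05356)·(1.57000 − 1.64000) / (-0.05356 − 0.85448) = 1.57000 − (0.00375)/(-0.90804) = 1.57413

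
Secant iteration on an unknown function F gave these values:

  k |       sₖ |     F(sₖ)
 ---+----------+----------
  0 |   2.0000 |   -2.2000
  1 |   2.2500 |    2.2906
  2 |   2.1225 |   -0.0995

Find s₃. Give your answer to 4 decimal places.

s₃ = 2.1225 − (-0.0995)·(2.1225 − 2.2500) / (-0.0995 − 2.2906)
   = 2.1225 − (0.012686)/(-2.390100) = 2.127808

2.1278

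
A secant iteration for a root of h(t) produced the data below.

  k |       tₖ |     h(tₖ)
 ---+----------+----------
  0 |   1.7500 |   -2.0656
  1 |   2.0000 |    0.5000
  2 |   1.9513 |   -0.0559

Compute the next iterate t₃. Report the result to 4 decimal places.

1.9562

t₃ = 1.9513 − (-0.0559)·(1.9513 − 2.0000) / (-0.0559 − 0.5000)
   = 1.9513 − (0.002722)/(-0.555900) = 1.956197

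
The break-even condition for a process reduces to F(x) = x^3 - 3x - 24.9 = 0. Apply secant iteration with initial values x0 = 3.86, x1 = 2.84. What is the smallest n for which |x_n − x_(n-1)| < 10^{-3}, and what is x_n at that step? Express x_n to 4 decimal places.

F(3.86) = 21.032456, F(2.84) = -10.513696
x2 = 2.840000 − (-10.513696)·(-1.020000)/(-31.546152) = 3.179945;  |Δ| = 0.339945
F(3.179945) = -2.284060
x3 = 3.179945 − (-2.284060)·(0.339945)/(8.229636) = 3.274294;  |Δ| = 0.094349
F(3.274294) = 0.380832
x4 = 3.274294 − 0.380832·(0.094349)/(2.664892) = 3.260811;  |Δ| = 0.013483
F(3.260811) = -0.010593
x5 = 3.260811 − (-0.010593)·(-0.013483)/(-0.391425) = 3.261176;  |Δ| = 0.000365
|x5 − x4| = 0.000365 < 10^{-3}

n = 5, x_n = 3.2612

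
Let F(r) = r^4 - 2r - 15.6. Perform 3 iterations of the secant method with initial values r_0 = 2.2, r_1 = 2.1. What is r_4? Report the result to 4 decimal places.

2.1100

F(2.2) = 3.425600, F(2.1) = -0.351900
r_2 = 2.100000 − (-0.351900)·(2.100000 − 2.200000) / (-0.351900 − 3.425600) = 2.100000 − (0.035190)/(-3.777500) = 2.109316
F(2.109316) = -0.023138
r_3 = 2.109316 − (-0.023138)·(2.109316 − 2.100000) / (-0.023138 − (-0.351900)) = 2.109316 − (-0.000216)/(0.328762) = 2.109971
F(2.109971) = 0.000174
r_4 = 2.109971 − 0.000174·(2.109971 − 2.109316) / (0.000174 − (-0.023138)) = 2.109971 − (0.000000)/(0.023312) = 2.109966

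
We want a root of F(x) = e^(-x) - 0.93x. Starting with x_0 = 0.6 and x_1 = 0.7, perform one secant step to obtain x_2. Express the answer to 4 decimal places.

F(0.6) = -0.009188, F(0.7) = -0.154415
x_2 = 0.700000 − (-0.154415)·(0.700000 − 0.600000) / (-0.154415 − (-0.009188)) = 0.700000 − (-0.015441)/(-0.145226) = 0.593673

0.5937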